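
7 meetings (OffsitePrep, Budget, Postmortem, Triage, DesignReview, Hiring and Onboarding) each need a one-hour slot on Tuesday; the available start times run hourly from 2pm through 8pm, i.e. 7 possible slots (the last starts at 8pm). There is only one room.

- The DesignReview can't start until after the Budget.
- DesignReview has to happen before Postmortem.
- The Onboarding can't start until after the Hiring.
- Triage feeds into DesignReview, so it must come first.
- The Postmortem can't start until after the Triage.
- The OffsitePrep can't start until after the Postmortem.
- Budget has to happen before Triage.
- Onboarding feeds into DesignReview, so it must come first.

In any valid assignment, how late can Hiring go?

Downstream work caps Hiring at 4pm.
Hiring at 4pm is achievable: Triage=3pm; Budget=2pm; DesignReview=6pm; Onboarding=5pm; OffsitePrep=8pm; Postmortem=7pm; Hiring=4pm.

4pm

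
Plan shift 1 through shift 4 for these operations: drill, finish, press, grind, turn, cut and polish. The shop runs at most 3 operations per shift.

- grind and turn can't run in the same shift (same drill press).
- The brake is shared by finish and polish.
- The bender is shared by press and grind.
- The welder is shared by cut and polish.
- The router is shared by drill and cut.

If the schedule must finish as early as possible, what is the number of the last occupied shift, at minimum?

shift 3

With at most 3 per shift and 7 operations, at least 3 shifts are needed.
3 works (last occupied shift: shift 3): for example press=shift 1; drill=shift 1; turn=shift 3; finish=shift 1; grind=shift 2; cut=shift 2; polish=shift 3.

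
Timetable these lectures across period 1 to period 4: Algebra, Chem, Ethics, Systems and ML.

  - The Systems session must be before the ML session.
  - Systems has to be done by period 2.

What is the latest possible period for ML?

Precedence pushes ML to at least period 2.
ML at period 4 is achievable: Ethics -> period 1; Chem -> period 1; ML -> period 4; Systems -> period 1; Algebra -> period 1.

period 4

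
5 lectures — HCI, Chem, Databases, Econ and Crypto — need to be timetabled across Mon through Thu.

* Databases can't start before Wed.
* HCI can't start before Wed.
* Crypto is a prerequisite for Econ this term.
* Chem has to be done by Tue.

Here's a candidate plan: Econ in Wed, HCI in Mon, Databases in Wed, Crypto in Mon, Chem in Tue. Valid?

Invalid. HCI can't start before Wed.

Databases can't start before Wed — holds.
Crypto is a prerequisite for Econ this term — holds.
Chem has to be done by Tue — holds.
HCI can't start before Wed — violated.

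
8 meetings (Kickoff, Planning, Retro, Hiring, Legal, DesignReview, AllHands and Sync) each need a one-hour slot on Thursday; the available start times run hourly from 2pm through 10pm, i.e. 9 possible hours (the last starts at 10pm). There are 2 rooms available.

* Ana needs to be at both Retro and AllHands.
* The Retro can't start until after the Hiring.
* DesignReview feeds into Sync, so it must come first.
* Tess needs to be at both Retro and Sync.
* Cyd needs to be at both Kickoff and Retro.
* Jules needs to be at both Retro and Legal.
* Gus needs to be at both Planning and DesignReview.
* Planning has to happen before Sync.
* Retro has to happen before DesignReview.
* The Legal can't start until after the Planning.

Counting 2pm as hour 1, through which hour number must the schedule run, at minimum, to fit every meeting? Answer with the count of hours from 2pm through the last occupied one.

4 hours

The precedence chain requires at least 4 distinct hours.
With at most 2 per hour and 8 meetings, at least 4 hours are needed.
4 works (last occupied hour: 5pm): for example Kickoff in 2pm; Sync in 5pm; DesignReview in 4pm; Legal in 4pm; AllHands in 5pm; Retro in 3pm; Planning in 3pm; Hiring in 2pm.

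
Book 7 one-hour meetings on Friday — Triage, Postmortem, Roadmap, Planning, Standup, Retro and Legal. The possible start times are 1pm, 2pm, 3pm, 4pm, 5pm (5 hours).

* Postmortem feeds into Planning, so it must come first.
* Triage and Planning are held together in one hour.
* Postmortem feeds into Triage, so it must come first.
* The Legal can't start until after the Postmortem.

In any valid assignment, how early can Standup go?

Standup at 1pm is achievable: Roadmap=1pm; Legal=2pm; Triage=2pm; Standup=1pm; Retro=1pm; Postmortem=1pm; Planning=2pm.

1pm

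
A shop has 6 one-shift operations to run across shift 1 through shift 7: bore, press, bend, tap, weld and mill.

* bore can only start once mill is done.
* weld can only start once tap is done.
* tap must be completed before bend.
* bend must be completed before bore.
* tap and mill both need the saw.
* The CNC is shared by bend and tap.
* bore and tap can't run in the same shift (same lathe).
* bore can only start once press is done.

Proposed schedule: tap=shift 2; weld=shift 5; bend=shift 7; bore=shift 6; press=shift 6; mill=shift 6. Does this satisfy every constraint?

bore and tap can't run in the same shift (same lathe) — holds.
bore can only start once press is done — violated.
weld can only start once tap is done — holds.
The CNC is shared by bend and tap — holds.
tap and mill both need the saw — holds.
bend must be completed before bore — violated.
bore can only start once mill is done — violated.
tap must be completed before bend — holds.

No — it violates: bend must be completed before bore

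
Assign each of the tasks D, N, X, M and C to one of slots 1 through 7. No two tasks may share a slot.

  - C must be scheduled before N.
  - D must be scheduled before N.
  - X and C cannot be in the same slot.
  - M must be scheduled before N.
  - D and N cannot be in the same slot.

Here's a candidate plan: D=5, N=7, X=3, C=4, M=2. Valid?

Yes

D and N cannot be in the same slot — holds.
D must be scheduled before N — holds.
C must be scheduled before N — holds.
M must be scheduled before N — holds.
X and C cannot be in the same slot — holds.
No two tasks may share a slot — holds.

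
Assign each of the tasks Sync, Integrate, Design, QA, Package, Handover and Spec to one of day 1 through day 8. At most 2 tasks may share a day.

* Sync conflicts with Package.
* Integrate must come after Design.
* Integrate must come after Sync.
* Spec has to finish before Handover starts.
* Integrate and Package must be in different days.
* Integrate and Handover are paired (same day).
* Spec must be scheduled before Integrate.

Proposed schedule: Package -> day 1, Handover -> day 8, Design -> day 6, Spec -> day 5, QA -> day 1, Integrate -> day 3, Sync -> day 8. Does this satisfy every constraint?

Invalid. Integrate must come after Sync.

Spec has to finish before Handover starts — holds.
Integrate must come after Sync — violated.
At most 2 tasks may share a day — holds.
Integrate must come after Design — violated.
Spec must be scheduled before Integrate — violated.
Sync conflicts with Package — holds.
Integrate and Package must be in different days — holds.
Integrate and Handover are paired (same day) — violated.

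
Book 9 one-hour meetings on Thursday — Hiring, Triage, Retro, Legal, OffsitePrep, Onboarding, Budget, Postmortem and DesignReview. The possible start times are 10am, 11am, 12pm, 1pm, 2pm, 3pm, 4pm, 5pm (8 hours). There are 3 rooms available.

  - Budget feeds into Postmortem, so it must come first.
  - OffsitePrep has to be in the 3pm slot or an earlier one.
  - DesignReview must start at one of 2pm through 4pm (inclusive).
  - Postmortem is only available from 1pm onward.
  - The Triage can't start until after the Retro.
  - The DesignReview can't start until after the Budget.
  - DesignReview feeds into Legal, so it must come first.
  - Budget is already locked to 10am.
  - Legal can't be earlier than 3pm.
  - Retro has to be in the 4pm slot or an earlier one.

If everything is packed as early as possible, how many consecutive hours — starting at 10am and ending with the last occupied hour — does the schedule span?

The precedence chain requires at least 3 distinct hours.
With at most 3 per hour and 9 meetings, at least 3 hours are needed.
Legal can't be placed before 3pm — that is hour 6 counting from 10am — so the schedule must run through at least 6 hours.
6 works (last occupied hour: 3pm): for example Triage in 11am; Legal in 3pm; OffsitePrep in 11am; Postmortem in 1pm; Hiring in 10am; Retro in 10am; Onboarding in 11am; Budget in 10am; DesignReview in 2pm.

6 hours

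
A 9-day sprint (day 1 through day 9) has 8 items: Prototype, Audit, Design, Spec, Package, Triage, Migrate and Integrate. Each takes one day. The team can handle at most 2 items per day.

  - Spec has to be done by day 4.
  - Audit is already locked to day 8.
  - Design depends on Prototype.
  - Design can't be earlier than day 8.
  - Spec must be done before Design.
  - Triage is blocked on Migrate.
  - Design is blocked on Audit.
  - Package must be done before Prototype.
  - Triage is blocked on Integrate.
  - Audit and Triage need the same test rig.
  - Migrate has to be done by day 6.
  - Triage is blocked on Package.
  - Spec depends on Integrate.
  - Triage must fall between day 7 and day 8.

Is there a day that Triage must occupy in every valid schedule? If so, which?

Triage's window is day 7–day 8.
Audit is fixed at day 8, and Triage can't share a day with Audit.
So Triage must be day 7.

day 7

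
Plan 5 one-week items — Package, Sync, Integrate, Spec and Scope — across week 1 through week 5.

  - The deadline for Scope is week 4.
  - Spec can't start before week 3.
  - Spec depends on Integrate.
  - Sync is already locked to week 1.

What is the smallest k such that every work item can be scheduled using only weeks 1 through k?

The precedence chain requires at least 2 distinct weeks.
Spec can't be placed before week 3, so the schedule must run through at least week 3.
3 works (last occupied week: week 3): for example Integrate in week 1, Spec in week 3, Sync in week 1, Scope in week 1, Package in week 1.

3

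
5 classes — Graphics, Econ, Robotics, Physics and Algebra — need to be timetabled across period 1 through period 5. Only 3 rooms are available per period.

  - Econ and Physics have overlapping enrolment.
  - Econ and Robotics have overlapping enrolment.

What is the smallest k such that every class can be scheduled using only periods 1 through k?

With at most 3 per period and 5 classes, at least 2 periods are needed.
2 works (last occupied period: period 2): for example Robotics -> period 2, Graphics -> period 1, Physics -> period 2, Econ -> period 1, Algebra -> period 1.

2 periods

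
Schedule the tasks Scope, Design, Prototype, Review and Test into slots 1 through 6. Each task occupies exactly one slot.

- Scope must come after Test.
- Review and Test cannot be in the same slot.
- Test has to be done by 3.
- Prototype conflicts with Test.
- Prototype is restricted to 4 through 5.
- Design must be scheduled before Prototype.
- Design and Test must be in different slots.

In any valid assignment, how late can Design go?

4

Downstream work caps Design at 4.
Design at 4 is achievable: Review=2; Design=4; Test=1; Scope=2; Prototype=5.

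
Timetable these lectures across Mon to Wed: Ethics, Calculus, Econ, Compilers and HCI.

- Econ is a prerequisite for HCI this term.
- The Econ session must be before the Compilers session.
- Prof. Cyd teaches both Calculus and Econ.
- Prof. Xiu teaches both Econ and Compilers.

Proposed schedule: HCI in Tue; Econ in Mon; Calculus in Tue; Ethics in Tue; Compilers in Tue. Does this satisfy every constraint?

Yes

Prof. Xiu teaches both Econ and Compilers — holds.
Prof. Cyd teaches both Calculus and Econ — holds.
Econ is a prerequisite for HCI this term — holds.
The Econ session must be before the Compilers session — holds.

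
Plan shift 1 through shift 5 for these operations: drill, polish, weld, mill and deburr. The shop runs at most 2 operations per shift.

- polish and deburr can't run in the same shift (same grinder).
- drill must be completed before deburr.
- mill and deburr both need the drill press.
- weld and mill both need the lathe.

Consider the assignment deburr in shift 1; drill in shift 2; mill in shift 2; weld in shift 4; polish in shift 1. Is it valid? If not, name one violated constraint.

No — it violates: polish and deburr can't run in the same shift (same grinder)

polish and deburr can't run in the same shift (same grinder) — violated.
The shop runs at most 2 operations per shift — holds.
drill must be completed before deburr — violated.
weld and mill both need the lathe — holds.
mill and deburr both need the drill press — holds.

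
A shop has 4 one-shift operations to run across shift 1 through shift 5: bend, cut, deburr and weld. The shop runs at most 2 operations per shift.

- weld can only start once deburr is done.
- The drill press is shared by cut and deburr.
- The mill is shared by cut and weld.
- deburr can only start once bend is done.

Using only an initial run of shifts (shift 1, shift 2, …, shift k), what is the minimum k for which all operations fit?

3

The precedence chain requires at least 3 distinct shifts.
With at most 2 per shift and 4 operations, at least 2 shifts are needed.
3 works (last occupied shift: shift 3): for example weld -> shift 3; bend -> shift 1; cut -> shift 1; deburr -> shift 2.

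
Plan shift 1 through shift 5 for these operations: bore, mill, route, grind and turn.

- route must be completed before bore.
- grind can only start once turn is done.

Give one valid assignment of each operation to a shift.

turn -> shift 1; mill -> shift 1; bore -> shift 2; grind -> shift 2; route -> shift 1

Checking: route(shift 1) before bore(shift 2); turn(shift 1) before grind(shift 2).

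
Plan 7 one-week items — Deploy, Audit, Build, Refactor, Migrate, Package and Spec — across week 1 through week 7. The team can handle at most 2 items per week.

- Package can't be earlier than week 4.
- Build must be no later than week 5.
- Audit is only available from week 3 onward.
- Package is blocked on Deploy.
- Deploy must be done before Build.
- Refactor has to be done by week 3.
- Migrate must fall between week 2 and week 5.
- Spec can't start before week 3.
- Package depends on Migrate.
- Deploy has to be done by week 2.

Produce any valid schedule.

Spec in week 3; Build in week 2; Refactor in week 1; Migrate in week 2; Package in week 4; Audit in week 3; Deploy in week 1

Checking: Deploy(week 1) before Package(week 4); Deploy(week 1) before Build(week 2); Migrate(week 2) before Package(week 4); Migrate=week 2 in [week 2,week 5]; Refactor=week 1 in [week 1,week 3]; Package=week 4 in [week 4,week 7]; Spec=week 3 in [week 3,week 7]; Deploy=week 1 in [week 1,week 2]; Audit=week 3 in [week 3,week 7]; Build=week 2 in [week 1,week 5]; max 2 per week (cap 2).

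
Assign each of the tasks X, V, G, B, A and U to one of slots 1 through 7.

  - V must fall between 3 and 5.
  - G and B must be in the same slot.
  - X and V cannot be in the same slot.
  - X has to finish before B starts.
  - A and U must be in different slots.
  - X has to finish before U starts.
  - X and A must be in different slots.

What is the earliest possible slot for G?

G must be in the same slot as B, which can't be before 2, so G is at least 2.
G at 2 is achievable: X=1, A=3, G=2, B=2, U=2, V=3.

2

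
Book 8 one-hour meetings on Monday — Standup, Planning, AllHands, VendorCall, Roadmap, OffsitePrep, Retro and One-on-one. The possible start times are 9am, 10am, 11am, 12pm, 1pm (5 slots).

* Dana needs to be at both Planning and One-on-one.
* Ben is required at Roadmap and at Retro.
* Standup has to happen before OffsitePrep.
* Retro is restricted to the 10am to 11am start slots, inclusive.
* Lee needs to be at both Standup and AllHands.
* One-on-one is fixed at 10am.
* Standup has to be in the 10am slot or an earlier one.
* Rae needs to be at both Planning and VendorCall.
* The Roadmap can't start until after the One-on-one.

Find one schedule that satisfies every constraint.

OffsitePrep -> 10am; Roadmap -> 11am; Retro -> 10am; Standup -> 9am; AllHands -> 10am; Planning -> 9am; One-on-one -> 10am; VendorCall -> 10am

Checking: Standup(9am) before OffsitePrep(10am); One-on-one(10am) before Roadmap(11am); Planning(9am) != VendorCall(10am); Planning(9am) != One-on-one(10am); Roadmap(11am) != Retro(10am); Standup(9am) != AllHands(10am); Standup=9am in [9am,10am]; Retro=10am in [10am,11am]; One-on-one=10am in [10am,10am].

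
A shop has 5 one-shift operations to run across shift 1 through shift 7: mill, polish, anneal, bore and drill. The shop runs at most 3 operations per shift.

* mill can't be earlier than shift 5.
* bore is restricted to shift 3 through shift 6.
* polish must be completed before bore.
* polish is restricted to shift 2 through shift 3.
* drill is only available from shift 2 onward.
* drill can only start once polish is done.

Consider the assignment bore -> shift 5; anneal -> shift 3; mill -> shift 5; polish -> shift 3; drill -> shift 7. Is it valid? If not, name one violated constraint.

The shop runs at most 3 operations per shift — holds.
polish is restricted to shift 2 through shift 3 — holds.
polish must be completed before bore — holds.
drill is only available from shift 2 onward — holds.
bore is restricted to shift 3 through shift 6 — holds.
drill can only start once polish is done — holds.
mill can't be earlier than shift 5 — holds.

Yes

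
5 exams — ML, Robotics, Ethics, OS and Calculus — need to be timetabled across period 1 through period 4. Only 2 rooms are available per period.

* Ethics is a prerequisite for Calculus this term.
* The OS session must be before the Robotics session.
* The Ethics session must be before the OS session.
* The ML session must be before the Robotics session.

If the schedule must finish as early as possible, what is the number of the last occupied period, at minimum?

3

The precedence chain requires at least 3 distinct periods.
With at most 2 per period and 5 exams, at least 3 periods are needed.
3 works (last occupied period: period 3): for example ML=period 1; Calculus=period 2; Robotics=period 3; OS=period 2; Ethics=period 1.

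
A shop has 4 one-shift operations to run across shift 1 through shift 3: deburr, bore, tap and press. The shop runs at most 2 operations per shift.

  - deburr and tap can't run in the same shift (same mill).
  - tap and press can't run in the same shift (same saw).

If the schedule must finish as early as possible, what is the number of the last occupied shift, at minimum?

shift 2

With at most 2 per shift and 4 operations, at least 2 shifts are needed.
2 works (last occupied shift: shift 2): for example deburr in shift 1, bore in shift 2, tap in shift 2, press in shift 1.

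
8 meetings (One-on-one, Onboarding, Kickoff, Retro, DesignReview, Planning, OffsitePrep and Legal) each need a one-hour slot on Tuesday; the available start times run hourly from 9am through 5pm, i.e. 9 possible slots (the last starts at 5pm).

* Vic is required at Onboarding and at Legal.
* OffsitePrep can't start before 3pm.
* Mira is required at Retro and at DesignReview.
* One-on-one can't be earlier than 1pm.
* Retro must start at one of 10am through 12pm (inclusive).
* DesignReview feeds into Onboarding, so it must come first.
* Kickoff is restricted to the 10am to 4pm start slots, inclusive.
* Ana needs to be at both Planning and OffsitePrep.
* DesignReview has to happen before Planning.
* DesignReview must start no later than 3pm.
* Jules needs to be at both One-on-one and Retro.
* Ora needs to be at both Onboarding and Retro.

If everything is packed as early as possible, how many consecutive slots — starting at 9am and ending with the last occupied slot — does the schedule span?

The precedence chain requires at least 2 distinct slots.
OffsitePrep can't be placed before 3pm — that is slot 7 counting from 9am — so the schedule must run through at least 7 slots.
7 works (last occupied slot: 3pm): for example Retro=10am, One-on-one=1pm, OffsitePrep=3pm, Planning=10am, DesignReview=9am, Kickoff=10am, Legal=9am, Onboarding=11am.

7 slots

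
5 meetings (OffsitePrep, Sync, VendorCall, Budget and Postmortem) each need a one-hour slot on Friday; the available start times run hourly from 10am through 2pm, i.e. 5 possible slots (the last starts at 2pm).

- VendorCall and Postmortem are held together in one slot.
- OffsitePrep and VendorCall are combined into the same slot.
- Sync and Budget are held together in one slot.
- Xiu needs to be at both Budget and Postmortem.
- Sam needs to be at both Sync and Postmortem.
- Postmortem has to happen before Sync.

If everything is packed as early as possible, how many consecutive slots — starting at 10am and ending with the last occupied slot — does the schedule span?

2 slots

The precedence chain requires at least 2 distinct slots.
2 works (last occupied slot: 11am): for example Postmortem in 10am, Budget in 11am, OffsitePrep in 10am, Sync in 11am, VendorCall in 10am.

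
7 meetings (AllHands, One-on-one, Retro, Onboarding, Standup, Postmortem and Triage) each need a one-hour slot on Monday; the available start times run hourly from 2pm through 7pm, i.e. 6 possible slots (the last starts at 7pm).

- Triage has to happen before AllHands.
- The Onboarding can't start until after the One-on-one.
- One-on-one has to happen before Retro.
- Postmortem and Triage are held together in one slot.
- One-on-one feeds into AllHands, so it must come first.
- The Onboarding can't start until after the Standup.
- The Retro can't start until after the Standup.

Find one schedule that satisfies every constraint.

Postmortem in 2pm, Standup in 2pm, Onboarding in 3pm, Triage in 2pm, Retro in 3pm, One-on-one in 2pm, AllHands in 3pm

Checking: Standup(2pm) before Onboarding(3pm); One-on-one(2pm) before Onboarding(3pm); One-on-one(2pm) before Retro(3pm); One-on-one(2pm) before AllHands(3pm); Standup(2pm) before Retro(3pm); Triage(2pm) before AllHands(3pm); Postmortem = Triage = 2pm.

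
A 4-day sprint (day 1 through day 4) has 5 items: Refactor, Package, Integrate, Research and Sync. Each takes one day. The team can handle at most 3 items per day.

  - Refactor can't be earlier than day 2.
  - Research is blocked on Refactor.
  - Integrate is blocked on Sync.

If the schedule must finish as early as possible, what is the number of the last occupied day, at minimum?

The precedence chain requires at least 2 distinct days.
With at most 3 per day and 5 tasks, at least 2 days are needed.
Propagating the time windows through the other constraints, Research can't land before day 3, so the schedule must run through at least day 3.
3 works (last occupied day: day 3): for example Research -> day 3; Package -> day 1; Sync -> day 1; Integrate -> day 2; Refactor -> day 2.

day 3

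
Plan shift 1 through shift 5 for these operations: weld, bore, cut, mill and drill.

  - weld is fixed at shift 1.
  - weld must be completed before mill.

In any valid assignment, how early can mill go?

Precedence pushes mill to at least shift 2.
mill at shift 2 is achievable: mill=shift 2, bore=shift 1, weld=shift 1, cut=shift 1, drill=shift 1.

shift 2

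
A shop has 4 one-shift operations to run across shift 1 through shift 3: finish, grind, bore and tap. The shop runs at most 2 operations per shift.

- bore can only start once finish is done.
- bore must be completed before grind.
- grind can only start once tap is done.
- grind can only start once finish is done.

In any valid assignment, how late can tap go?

Downstream work caps tap at shift 2.
tap at shift 2 is achievable: bore -> shift 2, finish -> shift 1, grind -> shift 3, tap -> shift 2.

shift 2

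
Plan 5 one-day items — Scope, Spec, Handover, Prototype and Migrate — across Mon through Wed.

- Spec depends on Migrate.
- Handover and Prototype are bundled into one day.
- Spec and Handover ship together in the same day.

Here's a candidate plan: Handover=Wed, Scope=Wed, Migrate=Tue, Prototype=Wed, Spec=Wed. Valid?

Valid

Handover and Prototype are bundled into one day — holds.
Spec and Handover ship together in the same day — holds.
Spec depends on Migrate — holds.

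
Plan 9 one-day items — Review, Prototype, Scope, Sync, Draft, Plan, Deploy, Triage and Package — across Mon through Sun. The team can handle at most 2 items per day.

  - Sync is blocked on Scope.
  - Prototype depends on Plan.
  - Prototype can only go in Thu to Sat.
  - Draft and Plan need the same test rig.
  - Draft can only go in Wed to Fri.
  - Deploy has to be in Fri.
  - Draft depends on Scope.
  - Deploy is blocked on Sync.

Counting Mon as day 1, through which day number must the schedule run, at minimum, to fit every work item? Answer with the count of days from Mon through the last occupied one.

The precedence chain requires at least 3 distinct days.
With at most 2 per day and 9 work items, at least 5 days are needed.
Deploy can't be placed before Fri — that is day 5 counting from Mon — so the schedule must run through at least 5 days.
5 works (last occupied day: Fri): for example Sync=Tue, Prototype=Thu, Deploy=Fri, Triage=Wed, Package=Thu, Draft=Wed, Review=Tue, Scope=Mon, Plan=Mon.

5 days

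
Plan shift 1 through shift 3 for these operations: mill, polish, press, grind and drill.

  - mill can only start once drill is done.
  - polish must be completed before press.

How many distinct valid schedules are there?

27

Splitting on mill: it can be shift 2 (9), shift 3 (18). Listing each branch's schedules as (polish, press, grind, drill) by shift number:
mill=shift 2: (1,2,1,1) (1,2,2,1) (1,2,3,1) (1,3,1,1) (1,3,2,1) (1,3,3,1) (2,3,1,1) (2,3,2,1) (2,3,3,1) — 9.
mill=shift 3: (1,2,1,1) (1,2,1,2) (1,2,2,1) (1,2,2,2) (1,2,3,1) (1,2,3,2) (1,3,1,1) (1,3,1,2) (1,3,2,1) (1,3,2,2) (1,3,3,1) (1,3,3,2) (2,3,1,1) (2,3,1,2) (2,3,2,1) (2,3,2,2) (2,3,3,1) (2,3,3,2) — 18.
Summing: 9 + 18 = 27.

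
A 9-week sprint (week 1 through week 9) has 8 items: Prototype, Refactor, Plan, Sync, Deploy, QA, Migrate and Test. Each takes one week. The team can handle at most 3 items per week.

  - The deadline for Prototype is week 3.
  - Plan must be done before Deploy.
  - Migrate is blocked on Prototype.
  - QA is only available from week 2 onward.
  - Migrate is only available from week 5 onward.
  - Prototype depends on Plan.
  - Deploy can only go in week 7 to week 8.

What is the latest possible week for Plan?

Downstream work caps Plan at week 2.
Plan at week 2 is achievable: Prototype in week 3; Test in week 1; Refactor in week 1; Migrate in week 5; QA in week 2; Sync in week 1; Plan in week 2; Deploy in week 7.

week 2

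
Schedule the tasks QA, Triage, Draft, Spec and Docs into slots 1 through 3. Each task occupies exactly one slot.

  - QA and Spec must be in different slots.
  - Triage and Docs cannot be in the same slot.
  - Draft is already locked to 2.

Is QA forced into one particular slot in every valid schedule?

No

QA can be 1 (e.g. QA=1; Draft=2; Docs=2; Triage=1; Spec=2) or 2 (e.g. Triage=1; Spec=1; QA=2; Docs=2; Draft=2).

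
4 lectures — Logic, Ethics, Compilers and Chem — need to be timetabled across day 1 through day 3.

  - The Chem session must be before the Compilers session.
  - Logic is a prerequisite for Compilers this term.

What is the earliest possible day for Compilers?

day 2

Precedence pushes Compilers to at least day 2.
Compilers at day 2 is achievable: Logic -> day 1; Compilers -> day 2; Chem -> day 1; Ethics -> day 1.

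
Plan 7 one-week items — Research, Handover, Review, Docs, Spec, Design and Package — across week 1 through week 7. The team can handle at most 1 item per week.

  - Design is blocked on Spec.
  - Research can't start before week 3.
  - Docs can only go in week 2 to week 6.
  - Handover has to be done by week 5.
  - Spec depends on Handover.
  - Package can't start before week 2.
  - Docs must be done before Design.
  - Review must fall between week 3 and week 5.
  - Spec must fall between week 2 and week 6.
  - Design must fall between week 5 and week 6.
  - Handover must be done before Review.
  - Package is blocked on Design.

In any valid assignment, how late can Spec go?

week 5

Spec is available from week 2; Spec's own window allows nothing later than week 6; downstream work caps Spec at week 5.
Spec at week 5 is achievable: Package -> week 7, Spec -> week 5, Docs -> week 2, Handover -> week 1, Review -> week 3, Research -> week 4, Design -> week 6.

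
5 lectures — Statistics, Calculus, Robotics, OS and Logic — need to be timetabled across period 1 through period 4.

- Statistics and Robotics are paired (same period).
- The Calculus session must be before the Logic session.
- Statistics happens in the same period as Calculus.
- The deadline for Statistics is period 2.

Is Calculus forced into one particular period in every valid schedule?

No

Calculus can be period 1 (e.g. Calculus in period 1; Logic in period 2; OS in period 1; Robotics in period 1; Statistics in period 1) or period 2 (e.g. OS -> period 1, Robotics -> period 2, Logic -> period 3, Calculus -> period 2, Statistics -> period 2).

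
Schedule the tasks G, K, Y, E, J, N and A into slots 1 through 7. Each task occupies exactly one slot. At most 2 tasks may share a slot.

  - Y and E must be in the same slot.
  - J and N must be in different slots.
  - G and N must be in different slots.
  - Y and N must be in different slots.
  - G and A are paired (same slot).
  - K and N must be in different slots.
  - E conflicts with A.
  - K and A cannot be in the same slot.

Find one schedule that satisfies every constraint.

Y=3, J=2, A=1, K=2, N=4, G=1, E=3

Checking: J(2) != N(4); E(3) != A(1); G(1) != N(4); K(2) != N(4); K(2) != A(1); Y(3) != N(4); G = A = 1; Y = E = 3; max 2 per slot (cap 2).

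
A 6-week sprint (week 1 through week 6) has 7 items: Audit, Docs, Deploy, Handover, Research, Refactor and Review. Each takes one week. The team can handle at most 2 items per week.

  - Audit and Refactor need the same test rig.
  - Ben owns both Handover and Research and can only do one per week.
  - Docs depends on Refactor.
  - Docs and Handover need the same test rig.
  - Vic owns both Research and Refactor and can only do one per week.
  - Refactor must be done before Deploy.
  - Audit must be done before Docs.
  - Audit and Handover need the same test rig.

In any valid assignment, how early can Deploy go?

week 2

Precedence pushes Deploy to at least week 2.
Deploy at week 2 is achievable: Docs -> week 3, Deploy -> week 2, Review -> week 4, Refactor -> week 1, Audit -> week 2, Research -> week 3, Handover -> week 1.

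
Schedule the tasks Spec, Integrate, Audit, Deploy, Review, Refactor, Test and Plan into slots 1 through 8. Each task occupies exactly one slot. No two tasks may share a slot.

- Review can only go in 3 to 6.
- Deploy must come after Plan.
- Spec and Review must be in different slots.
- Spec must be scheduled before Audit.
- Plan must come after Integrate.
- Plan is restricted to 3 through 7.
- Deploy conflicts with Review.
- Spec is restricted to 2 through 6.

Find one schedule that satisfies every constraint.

Deploy -> 6, Test -> 8, Refactor -> 7, Audit -> 5, Review -> 3, Spec -> 2, Plan -> 4, Integrate -> 1

Checking: Spec(2) before Audit(5); Integrate(1) before Plan(4); Plan(4) before Deploy(6); Deploy(6) != Review(3); Spec(2) != Review(3); Spec=2 in [2,6]; Review=3 in [3,6]; Plan=4 in [3,7]; max 1 per slot (cap 1).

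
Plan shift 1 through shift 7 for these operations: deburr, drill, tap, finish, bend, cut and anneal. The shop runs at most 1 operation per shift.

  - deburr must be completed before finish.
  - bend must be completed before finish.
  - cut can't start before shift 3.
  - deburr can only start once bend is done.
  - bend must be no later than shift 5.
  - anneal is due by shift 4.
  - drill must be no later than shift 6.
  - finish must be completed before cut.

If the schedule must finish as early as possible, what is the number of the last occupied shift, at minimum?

The precedence chain requires at least 4 distinct shifts.
With at most 1 per shift and 7 operations, at least 7 shifts are needed.
7 works (last occupied shift: shift 7): for example deburr in shift 3, drill in shift 6, finish in shift 4, cut in shift 5, bend in shift 2, tap in shift 7, anneal in shift 1.

shift 7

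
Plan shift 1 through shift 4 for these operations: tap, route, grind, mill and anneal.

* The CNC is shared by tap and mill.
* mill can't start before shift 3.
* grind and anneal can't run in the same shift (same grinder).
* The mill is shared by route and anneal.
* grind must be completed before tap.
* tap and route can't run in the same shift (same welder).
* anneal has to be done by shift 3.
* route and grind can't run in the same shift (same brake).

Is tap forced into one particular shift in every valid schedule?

No

tap can be shift 2 (e.g. tap -> shift 2; route -> shift 3; mill -> shift 3; grind -> shift 1; anneal -> shift 2) or shift 3 (e.g. tap in shift 3; grind in shift 2; route in shift 4; mill in shift 4; anneal in shift 1).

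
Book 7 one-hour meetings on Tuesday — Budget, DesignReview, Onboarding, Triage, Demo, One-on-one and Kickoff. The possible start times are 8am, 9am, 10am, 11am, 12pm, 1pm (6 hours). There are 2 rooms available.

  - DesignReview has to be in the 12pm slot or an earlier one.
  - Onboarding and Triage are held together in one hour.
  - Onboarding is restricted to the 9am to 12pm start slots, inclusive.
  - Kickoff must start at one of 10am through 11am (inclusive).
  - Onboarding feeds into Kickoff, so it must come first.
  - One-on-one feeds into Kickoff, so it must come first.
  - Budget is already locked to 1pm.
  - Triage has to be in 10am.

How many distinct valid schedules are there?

Splitting on DesignReview: it can be 8am (9), 9am (9), 11am (8), 12pm (10). Listing each branch's schedules as (Budget, Onboarding, Triage, Demo, One-on-one, Kickoff):
DesignReview=8am: (1pm,10am,10am,8am,9am,11am) (1pm,10am,10am,9am,8am,11am) (1pm,10am,10am,9am,9am,11am) (1pm,10am,10am,11am,8am,11am) (1pm,10am,10am,11am,9am,11am) (1pm,10am,10am,12pm,8am,11am) (1pm,10am,10am,12pm,9am,11am) (1pm,10am,10am,1pm,8am,11am) (1pm,10am,10am,1pm,9am,11am) — 9.
DesignReview=9am: (1pm,10am,10am,8am,8am,11am) (1pm,10am,10am,8am,9am,11am) (1pm,10am,10am,9am,8am,11am) (1pm,10am,10am,11am,8am,11am) (1pm,10am,10am,11am,9am,11am) (1pm,10am,10am,12pm,8am,11am) (1pm,10am,10am,12pm,9am,11am) (1pm,10am,10am,1pm,8am,11am) (1pm,10am,10am,1pm,9am,11am) — 9.
DesignReview=11am: (1pm,10am,10am,8am,8am,11am) (1pm,10am,10am,8am,9am,11am) (1pm,10am,10am,9am,8am,11am) (1pm,10am,10am,9am,9am,11am) (1pm,10am,10am,12pm,8am,11am) (1pm,10am,10am,12pm,9am,11am) (1pm,10am,10am,1pm,8am,11am) (1pm,10am,10am,1pm,9am,11am) — 8.
DesignReview=12pm: (1pm,10am,10am,8am,8am,11am) (1pm,10am,10am,8am,9am,11am) (1pm,10am,10am,9am,8am,11am) (1pm,10am,10am,9am,9am,11am) (1pm,10am,10am,11am,8am,11am) (1pm,10am,10am,11am,9am,11am) (1pm,10am,10am,12pm,8am,11am) (1pm,10am,10am,12pm,9am,11am) (1pm,10am,10am,1pm,8am,11am) (1pm,10am,10am,1pm,9am,11am) — 10.
Summing: 9 + 9 + 8 + 10 = 36.

36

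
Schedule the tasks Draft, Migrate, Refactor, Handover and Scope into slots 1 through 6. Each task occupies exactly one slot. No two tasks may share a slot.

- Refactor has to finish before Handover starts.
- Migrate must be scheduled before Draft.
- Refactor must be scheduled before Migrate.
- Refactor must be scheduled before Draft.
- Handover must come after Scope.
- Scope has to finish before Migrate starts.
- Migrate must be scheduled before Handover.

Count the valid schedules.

Splitting on Draft: it can be 4 (4), 5 (10), 6 (10). Listing each branch's schedules as (Migrate, Refactor, Handover, Scope):
Draft=4: (3,1,5,2) (3,1,6,2) (3,2,5,1) (3,2,6,1) — 4.
Draft=5: (3,1,4,2) (3,1,6,2) (3,2,4,1) (3,2,6,1) (4,1,6,2) (4,1,6,3) (4,2,6,1) (4,2,6,3) (4,3,6,1) (4,3,6,2) — 10.
Draft=6: (3,1,4,2) (3,1,5,2) (3,2,4,1) (3,2,5,1) (4,1,5,2) (4,1,5,3) (4,2,5,1) (4,2,5,3) (4,3,5,1) (4,3,5,2) — 10.
Summing: 4 + 10 + 10 = 24.

24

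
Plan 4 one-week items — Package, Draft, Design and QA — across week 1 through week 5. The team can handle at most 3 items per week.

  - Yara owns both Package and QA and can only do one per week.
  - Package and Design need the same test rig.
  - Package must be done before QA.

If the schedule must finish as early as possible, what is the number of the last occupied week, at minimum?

2

The precedence chain requires at least 2 distinct weeks.
With at most 3 per week and 4 tasks, at least 2 weeks are needed.
2 works (last occupied week: week 2): for example QA in week 2, Design in week 2, Package in week 1, Draft in week 1.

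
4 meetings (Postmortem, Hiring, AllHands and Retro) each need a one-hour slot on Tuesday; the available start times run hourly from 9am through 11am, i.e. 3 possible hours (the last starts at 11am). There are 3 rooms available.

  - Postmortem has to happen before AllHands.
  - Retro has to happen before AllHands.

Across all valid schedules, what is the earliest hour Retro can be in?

9am

Downstream work caps Retro at 10am.
Retro at 9am is achievable: Retro -> 9am, AllHands -> 10am, Hiring -> 9am, Postmortem -> 9am.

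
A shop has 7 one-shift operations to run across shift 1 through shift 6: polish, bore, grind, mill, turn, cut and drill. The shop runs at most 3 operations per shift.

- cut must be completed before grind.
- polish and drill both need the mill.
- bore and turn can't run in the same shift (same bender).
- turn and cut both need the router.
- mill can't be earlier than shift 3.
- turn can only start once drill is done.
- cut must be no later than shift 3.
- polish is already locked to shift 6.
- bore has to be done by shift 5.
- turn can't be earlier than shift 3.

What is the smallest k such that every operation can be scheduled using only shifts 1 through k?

6

The precedence chain requires at least 2 distinct shifts.
With at most 3 per shift and 7 operations, at least 3 shifts are needed.
polish can't be placed before shift 6, so the schedule must run through at least shift 6.
6 works (last occupied shift: shift 6): for example bore=shift 1, drill=shift 1, turn=shift 3, cut=shift 1, mill=shift 3, polish=shift 6, grind=shift 2.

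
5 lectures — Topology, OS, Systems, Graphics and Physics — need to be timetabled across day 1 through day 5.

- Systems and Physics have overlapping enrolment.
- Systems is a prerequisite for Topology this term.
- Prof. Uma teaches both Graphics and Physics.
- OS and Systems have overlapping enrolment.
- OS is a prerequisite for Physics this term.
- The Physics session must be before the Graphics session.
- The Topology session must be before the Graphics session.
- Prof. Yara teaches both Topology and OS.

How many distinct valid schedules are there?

Splitting on Topology: it can be day 2 (1), day 3 (6), day 4 (9). Listing each branch's schedules as (OS, Systems, Graphics, Physics) by day number:
Topology=day 2: (3,1,5,4) — 1.
Topology=day 3: (1,2,4,3) (1,2,5,3) (1,2,5,4) (2,1,4,3) (2,1,5,3) (2,1,5,4) — 6.
Topology=day 4: (1,2,5,3) (1,2,5,4) (1,3,5,2) (1,3,5,4) (2,1,5,3) (2,1,5,4) (2,3,5,4) (3,1,5,4) (3,2,5,4) — 9.
Summing: 1 + 6 + 9 = 16.

16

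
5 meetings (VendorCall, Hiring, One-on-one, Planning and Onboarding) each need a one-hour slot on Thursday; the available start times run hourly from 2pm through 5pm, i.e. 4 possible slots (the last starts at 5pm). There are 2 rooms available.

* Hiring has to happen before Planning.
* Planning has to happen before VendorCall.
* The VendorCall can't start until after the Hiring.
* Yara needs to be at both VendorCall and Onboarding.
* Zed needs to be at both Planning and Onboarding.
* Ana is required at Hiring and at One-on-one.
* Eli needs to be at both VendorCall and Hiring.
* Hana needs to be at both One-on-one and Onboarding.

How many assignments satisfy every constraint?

Splitting on VendorCall: it can be 4pm (5), 5pm (15). Listing each branch's schedules as (Hiring, One-on-one, Planning, Onboarding):
VendorCall=4pm: (2pm,3pm,3pm,2pm) (2pm,3pm,3pm,5pm) (2pm,4pm,3pm,2pm) (2pm,4pm,3pm,5pm) (2pm,5pm,3pm,2pm) — 5.
VendorCall=5pm: (2pm,3pm,3pm,2pm) (2pm,3pm,3pm,4pm) (2pm,3pm,4pm,2pm) (2pm,4pm,3pm,2pm) (2pm,4pm,4pm,2pm) (2pm,4pm,4pm,3pm) (2pm,5pm,3pm,2pm) (2pm,5pm,3pm,4pm) (2pm,5pm,4pm,2pm) (2pm,5pm,4pm,3pm) (3pm,2pm,4pm,3pm) (3pm,4pm,4pm,2pm) (3pm,4pm,4pm,3pm) (3pm,5pm,4pm,2pm) (3pm,5pm,4pm,3pm) — 15.
Summing: 5 + 15 = 20.

20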